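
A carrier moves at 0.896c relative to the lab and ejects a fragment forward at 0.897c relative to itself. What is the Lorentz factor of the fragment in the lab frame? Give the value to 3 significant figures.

γ ≈ 9.19

u_lab = (0.897 + 0.896)/(1 + 0.897×0.896) = 1.793/1.80371 = 0.994061
γ = 1/√(1 − 0.994061²) = 9.19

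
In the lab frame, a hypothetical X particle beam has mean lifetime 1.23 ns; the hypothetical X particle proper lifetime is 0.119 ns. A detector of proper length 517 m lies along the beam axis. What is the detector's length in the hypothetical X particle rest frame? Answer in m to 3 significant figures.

L ≈ 50.0 m

Time dilation ⇒ γ = Δt/τ₀ = 1.23/0.119 = 10.336
Length contraction: L = L₀/γ = 517/10.336 = 50.0 m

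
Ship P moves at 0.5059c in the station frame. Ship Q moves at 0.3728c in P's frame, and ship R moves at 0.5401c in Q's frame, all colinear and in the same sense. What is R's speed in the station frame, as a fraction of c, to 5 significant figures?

u ≈ 0.91431c

Compose boost 2: (0.3728 + 0.5059)/(1 + 0.3728×0.5059) = 0.87870/1.188600 = 0.7392734
Compose boost 3: (0.5401 + 0.7392734)/(1 + 0.5401×0.7392734) = 1.279373/1.399282 = 0.91431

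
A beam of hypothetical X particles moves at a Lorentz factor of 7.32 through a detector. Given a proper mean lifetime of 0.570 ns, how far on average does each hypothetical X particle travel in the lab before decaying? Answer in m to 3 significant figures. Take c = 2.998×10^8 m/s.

d ≈ 1.24 m

β = √(1 − 1/γ²) = √(1 − 1/7.32²) = 0.99062
Dilated lifetime: Δt = γτ₀ = 7.32 × 0.570 ns = 4.1724 ns
d = vΔt = 0.99062c × 4.1724 ns = 2.9699×10^8 m/s × 4.1724×10^-9 s = 1.24 m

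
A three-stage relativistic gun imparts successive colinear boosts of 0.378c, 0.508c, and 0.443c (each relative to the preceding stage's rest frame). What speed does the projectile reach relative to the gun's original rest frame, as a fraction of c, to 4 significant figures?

Compose boost 2: (0.508 + 0.378)/(1 + 0.508×0.378) = 0.8860/1.19202 = 0.743274
Compose boost 3: (0.443 + 0.743274)/(1 + 0.443×0.743274) = 1.18627/1.32927 = 0.8924

u ≈ 0.8924c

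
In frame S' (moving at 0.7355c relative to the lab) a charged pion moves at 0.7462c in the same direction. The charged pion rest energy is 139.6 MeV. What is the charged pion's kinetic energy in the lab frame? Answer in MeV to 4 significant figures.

u_lab = (0.7462 + 0.7355)/(1 + 0.7462×0.7355) = 0.9566575
γ = 1/√(1 − 0.9566575²) = 3.43389
K = (γ − 1)m₀c² = (3.43389 − 1) × 139.6 = 2.43389 × 139.6 = 339.8 MeV

K ≈ 339.8 MeV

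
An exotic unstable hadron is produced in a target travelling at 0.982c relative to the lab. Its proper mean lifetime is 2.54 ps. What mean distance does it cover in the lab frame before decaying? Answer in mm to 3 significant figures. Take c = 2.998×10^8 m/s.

d ≈ 3.96 mm

γ = 1/√(1 − 0.982²) = 5.2943
Dilated lifetime: Δt = γτ₀ = 5.2943 × 2.54 ps = 13.448 ps
d = vΔt = 0.982c × 13.448 ps = 2.9440×10^8 m/s × 1.3448×10^-11 s = 3.96 mm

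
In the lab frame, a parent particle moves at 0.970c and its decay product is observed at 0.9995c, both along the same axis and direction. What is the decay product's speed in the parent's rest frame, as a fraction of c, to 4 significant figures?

Inverse velocity addition: u' = (u − v)/(1 − uv/c²)
= (0.9995 − 0.970)/(1 − 0.9995×0.970) = 0.02950/0.0304850 = 0.9677

u' ≈ 0.9677c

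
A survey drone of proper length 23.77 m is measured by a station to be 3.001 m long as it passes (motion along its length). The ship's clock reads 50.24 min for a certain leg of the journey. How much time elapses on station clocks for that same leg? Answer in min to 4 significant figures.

Length contraction ⇒ γ = L₀/L = 23.77/3.001 = 7.92069
Time dilation: Δt = γτ₀ = 7.92069 × 50.24 min = 397.9 min

Δt ≈ 397.9 min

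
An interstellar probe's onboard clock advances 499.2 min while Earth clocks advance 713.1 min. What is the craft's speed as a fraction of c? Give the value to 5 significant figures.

β ≈ 0.71410

γ = Δt/τ₀ = 713.1/499.2 = 1.428486
β = √(1 − 1/γ²) = √(1 − 1/1.428486²) = 0.71410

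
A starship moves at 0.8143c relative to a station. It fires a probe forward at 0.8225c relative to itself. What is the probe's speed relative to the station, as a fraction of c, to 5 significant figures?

u ≈ 0.98026c

Relativistic velocity addition: u = (u' + v)/(1 + u'v/c²)
= (0.8225 + 0.8143)/(1 + 0.8225×0.8143) = 1.6368/1.669762 = 0.98026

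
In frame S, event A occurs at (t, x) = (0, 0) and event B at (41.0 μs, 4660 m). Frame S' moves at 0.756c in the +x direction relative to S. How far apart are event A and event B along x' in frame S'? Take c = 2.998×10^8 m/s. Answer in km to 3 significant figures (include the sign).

Δx' ≈ -7.08 km

γ = 1/√(1 − 0.756²) = 1.5277
Δx' = γ(Δx − vΔt) = 1.5277 × (4660 m − 0.756×(2.998×10^8 m/s)×41.0×10^-6 s)
= 1.5277 × (-4632.6 m) = -7.08 km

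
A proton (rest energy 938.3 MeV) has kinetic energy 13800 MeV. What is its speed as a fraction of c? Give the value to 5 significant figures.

β ≈ 0.99797

γ = 1 + K/(m₀c²) = 1 + 13800/938.3 = 15.70745
β = √(1 − 1/γ²) = 0.99797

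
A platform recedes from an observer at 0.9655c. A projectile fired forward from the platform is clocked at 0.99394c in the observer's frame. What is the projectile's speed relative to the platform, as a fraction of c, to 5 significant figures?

u' ≈ 0.70482c

Inverse velocity addition: u' = (u − v)/(1 − uv/c²)
= (0.99394 − 0.9655)/(1 − 0.99394×0.9655) = 0.028440/0.04035093 = 0.70482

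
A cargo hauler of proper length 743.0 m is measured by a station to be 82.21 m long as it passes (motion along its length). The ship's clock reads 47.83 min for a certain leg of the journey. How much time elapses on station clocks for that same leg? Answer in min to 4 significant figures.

Length contraction ⇒ γ = L₀/L = 743.0/82.21 = 9.03783
Time dilation: Δt = γτ₀ = 9.03783 × 47.83 min = 432.3 min

Δt ≈ 432.3 min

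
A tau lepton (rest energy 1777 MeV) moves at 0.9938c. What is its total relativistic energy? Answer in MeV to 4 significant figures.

E ≈ 15980 MeV

γ = 1/√(1 − 0.9938²) = 8.99422
E = γm₀c² = 8.99422 × 1777 MeV = 15980 MeV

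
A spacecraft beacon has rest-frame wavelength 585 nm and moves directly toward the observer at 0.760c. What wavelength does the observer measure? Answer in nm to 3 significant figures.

λ_obs ≈ 216 nm

Relativistic Doppler: λ_obs = λ_src √((1−β)/(1+β))
= 585 × √(0.24000/1.7600) = 585 × 0.36927 = 216 nm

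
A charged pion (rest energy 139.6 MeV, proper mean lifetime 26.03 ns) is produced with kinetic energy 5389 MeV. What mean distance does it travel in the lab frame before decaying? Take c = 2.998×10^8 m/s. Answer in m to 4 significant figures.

d ≈ 309.0 m

γ = 1 + K/(m₀c²) = 1 + 5389/139.6 = 39.6032
β = √(1 − 1/γ²) = 0.999681
Dilated lifetime: γτ₀ = 39.6032 × 26.03 ns = 1030.87 ns
d = βc·γτ₀ = 0.999681 × (2.998×10^8 m/s) × 1.03087×10^-6 s = 309.0 m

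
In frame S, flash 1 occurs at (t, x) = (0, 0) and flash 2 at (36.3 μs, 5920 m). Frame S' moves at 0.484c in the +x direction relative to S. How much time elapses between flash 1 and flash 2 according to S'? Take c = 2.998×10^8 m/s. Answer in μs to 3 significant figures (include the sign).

γ = 1/√(1 − 0.484²) = 1.1428
Δt' = γ(Δt − vΔx/c²) = 1.1428 × (36.3 μs − 0.484×5920 m / (2.998×10^8 m/s))
= 1.1428 × (26.743 μs) = 30.6 μs

Δt' ≈ 30.6 μs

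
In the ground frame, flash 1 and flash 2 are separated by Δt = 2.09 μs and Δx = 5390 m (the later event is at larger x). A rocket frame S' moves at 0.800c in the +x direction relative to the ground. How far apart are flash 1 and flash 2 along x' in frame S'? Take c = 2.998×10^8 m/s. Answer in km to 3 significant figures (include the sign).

γ = 1/√(1 − 0.800²) = 1.6667
Δx' = γ(Δx − vΔt) = 1.6667 × (5390 m − 0.800×(2.998×10^8 m/s)×2.09×10^-6 s)
= 1.6667 × (4888.7 m) = 8.15 km

Δx' ≈ 8.15 km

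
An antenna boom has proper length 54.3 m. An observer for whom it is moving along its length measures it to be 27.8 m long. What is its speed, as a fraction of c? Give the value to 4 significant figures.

β ≈ 0.8590

γ = L₀/L = 54.3/27.8 = 1.95324
β = √(1 − 1/γ²) = 0.8590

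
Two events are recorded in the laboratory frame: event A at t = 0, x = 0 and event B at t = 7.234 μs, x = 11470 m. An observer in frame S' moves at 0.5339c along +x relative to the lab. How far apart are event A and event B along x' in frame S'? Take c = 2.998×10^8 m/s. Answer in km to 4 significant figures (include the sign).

Δx' ≈ 12.20 km

γ = 1/√(1 − 0.5339²) = 1.18267
Δx' = γ(Δx − vΔt) = 1.18267 × (11470 m − 0.5339×(2.998×10^8 m/s)×7.234×10^-6 s)
= 1.18267 × (10312.1 m) = 12.20 km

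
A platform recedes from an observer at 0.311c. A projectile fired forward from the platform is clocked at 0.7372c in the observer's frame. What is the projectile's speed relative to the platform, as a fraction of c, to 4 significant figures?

u' ≈ 0.5530c

Inverse velocity addition: u' = (u − v)/(1 − uv/c²)
= (0.7372 − 0.311)/(1 − 0.7372×0.311) = 0.4262/0.770731 = 0.5530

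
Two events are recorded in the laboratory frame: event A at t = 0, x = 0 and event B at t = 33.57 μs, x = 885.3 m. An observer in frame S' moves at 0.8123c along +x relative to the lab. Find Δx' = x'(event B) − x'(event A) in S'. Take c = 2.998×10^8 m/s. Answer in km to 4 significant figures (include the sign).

γ = 1/√(1 − 0.8123²) = 1.71456
Δx' = γ(Δx − vΔt) = 1.71456 × (885.3 m − 0.8123×(2.998×10^8 m/s)×33.57×10^-6 s)
= 1.71456 × (-7289.92 m) = -12.50 km

Δx' ≈ -12.50 km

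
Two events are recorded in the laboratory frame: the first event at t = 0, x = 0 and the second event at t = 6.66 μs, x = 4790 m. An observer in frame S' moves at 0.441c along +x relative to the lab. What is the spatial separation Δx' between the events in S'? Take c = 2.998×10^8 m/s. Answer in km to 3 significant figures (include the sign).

γ = 1/√(1 − 0.441²) = 1.1142
Δx' = γ(Δx − vΔt) = 1.1142 × (4790 m − 0.441×(2.998×10^8 m/s)×6.66×10^-6 s)
= 1.1142 × (3909.5 m) = 4.36 km

Δx' ≈ 4.36 km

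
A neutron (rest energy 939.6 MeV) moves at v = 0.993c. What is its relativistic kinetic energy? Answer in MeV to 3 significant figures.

γ = 1/√(1 − 0.993²) = 8.4664
K = (γ − 1)m₀c² = (8.4664 − 1) × 939.6 MeV = 7.4664 × 939.6 MeV = 7020 MeV

K ≈ 7020 MeV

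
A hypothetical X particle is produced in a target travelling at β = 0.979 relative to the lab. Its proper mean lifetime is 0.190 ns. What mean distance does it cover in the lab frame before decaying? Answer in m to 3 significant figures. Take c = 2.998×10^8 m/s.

γ = 1/√(1 − 0.979²) = 4.9053
Dilated lifetime: Δt = γτ₀ = 4.9053 × 0.190 ns = 0.93201 ns
d = vΔt = 0.979c × 0.93201 ns = 2.9350×10^8 m/s × 9.3201×10^-10 s = 0.274 m

d ≈ 0.274 m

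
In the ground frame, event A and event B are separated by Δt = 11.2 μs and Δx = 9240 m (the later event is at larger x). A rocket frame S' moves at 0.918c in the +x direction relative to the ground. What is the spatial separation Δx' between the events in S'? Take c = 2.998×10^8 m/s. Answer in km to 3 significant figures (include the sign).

Δx' ≈ 15.5 km

γ = 1/√(1 − 0.918²) = 2.5216
Δx' = γ(Δx − vΔt) = 2.5216 × (9240 m − 0.918×(2.998×10^8 m/s)×11.2×10^-6 s)
= 2.5216 × (6157.6 m) = 15.5 km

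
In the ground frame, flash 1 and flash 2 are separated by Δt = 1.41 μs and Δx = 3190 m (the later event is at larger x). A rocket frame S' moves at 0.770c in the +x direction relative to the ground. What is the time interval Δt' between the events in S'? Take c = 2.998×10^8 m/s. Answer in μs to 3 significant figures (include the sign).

Δt' ≈ -10.6 μs

γ = 1/√(1 − 0.770²) = 1.5673
Δt' = γ(Δt − vΔx/c²) = 1.5673 × (1.41 μs − 0.770×3190 m / (2.998×10^8 m/s))
= 1.5673 × (-6.7831 μs) = -10.6 μs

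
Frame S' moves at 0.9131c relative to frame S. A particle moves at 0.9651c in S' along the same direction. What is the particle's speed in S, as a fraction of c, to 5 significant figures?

Relativistic velocity addition: u = (u' + v)/(1 + u'v/c²)
= (0.9651 + 0.9131)/(1 + 0.9651×0.9131) = 1.8782/1.881233 = 0.99839

u ≈ 0.99839c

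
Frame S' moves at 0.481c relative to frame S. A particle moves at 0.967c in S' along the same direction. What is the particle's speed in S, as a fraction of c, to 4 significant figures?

Relativistic velocity addition: u = (u' + v)/(1 + u'v/c²)
= (0.967 + 0.481)/(1 + 0.967×0.481) = 1.448/1.46513 = 0.9883

u ≈ 0.9883c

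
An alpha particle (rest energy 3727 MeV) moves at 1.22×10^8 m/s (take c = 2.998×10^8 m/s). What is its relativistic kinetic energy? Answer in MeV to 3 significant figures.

β = v/c = 1.22×10^8 / 2.998×10^8 = 0.40694
γ = 1/√(1 − 0.40694²) = 1.0947
K = (γ − 1)m₀c² = (1.0947 − 1) × 3727 MeV = 0.094744 × 3727 MeV = 353 MeV

K ≈ 353 MeV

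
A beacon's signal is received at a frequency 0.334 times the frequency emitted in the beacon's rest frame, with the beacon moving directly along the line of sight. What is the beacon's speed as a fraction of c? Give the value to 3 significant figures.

β ≈ 0.799

f_obs/f_src = √((1−β)/(1+β)) = 0.334  ⇒  (1−β)/(1+β) = 0.11156
β = |1 − D²|/(1 + D²) = |1 − 0.11156|/(1 + 0.11156) = 0.799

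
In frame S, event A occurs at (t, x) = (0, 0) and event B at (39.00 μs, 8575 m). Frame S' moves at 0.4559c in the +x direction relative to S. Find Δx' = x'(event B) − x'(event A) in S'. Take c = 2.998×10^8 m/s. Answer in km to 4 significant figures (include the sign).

γ = 1/√(1 − 0.4559²) = 1.12356
Δx' = γ(Δx − vΔt) = 1.12356 × (8575 m − 0.4559×(2.998×10^8 m/s)×39.00×10^-6 s)
= 1.12356 × (3244.53 m) = 3.645 km

Δx' ≈ 3.645 km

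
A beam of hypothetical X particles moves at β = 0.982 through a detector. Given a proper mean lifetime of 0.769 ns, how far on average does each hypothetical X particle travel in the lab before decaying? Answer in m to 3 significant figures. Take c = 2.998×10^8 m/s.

γ = 1/√(1 − 0.982²) = 5.2943
Dilated lifetime: Δt = γτ₀ = 5.2943 × 0.769 ns = 4.0713 ns
d = vΔt = 0.982c × 4.0713 ns = 2.9440×10^8 m/s × 4.0713×10^-9 s = 1.20 m

d ≈ 1.20 m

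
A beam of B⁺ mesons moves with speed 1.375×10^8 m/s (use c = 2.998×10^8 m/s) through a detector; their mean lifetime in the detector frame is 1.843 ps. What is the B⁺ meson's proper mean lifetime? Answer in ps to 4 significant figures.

τ₀ ≈ 1.638 ps

β = v/c = 1.375×10^8 / 2.998×10^8 = 0.458639
γ = 1/√(1 − 0.458639²) = 1.12534
Proper time: τ₀ = Δt/γ = 1.843/1.12534 = 1.638 ps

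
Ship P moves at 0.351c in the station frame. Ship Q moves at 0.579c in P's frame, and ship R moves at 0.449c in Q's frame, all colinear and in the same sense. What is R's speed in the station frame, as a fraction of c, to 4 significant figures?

u ≈ 0.9071c

Compose boost 2: (0.579 + 0.351)/(1 + 0.579×0.351) = 0.9300/1.20323 = 0.772920
Compose boost 3: (0.449 + 0.772920)/(1 + 0.449×0.772920) = 1.22192/1.34704 = 0.9071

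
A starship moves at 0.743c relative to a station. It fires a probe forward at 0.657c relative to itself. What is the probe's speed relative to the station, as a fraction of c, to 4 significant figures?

Relativistic velocity addition: u = (u' + v)/(1 + u'v/c²)
= (0.657 + 0.743)/(1 + 0.657×0.743) = 1.400/1.48815 = 0.9408

u ≈ 0.9408c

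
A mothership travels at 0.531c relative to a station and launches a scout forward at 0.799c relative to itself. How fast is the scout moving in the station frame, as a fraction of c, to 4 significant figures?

Compose boost 2: (0.799 + 0.531)/(1 + 0.799×0.531) = 1.330/1.42427 = 0.9338

u ≈ 0.9338c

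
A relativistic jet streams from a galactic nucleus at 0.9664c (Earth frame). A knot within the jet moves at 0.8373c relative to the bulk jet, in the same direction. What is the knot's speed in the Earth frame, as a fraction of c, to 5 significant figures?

u ≈ 0.99698c

Relativistic velocity addition: u = (u' + v)/(1 + u'v/c²)
= (0.8373 + 0.9664)/(1 + 0.8373×0.9664) = 1.8037/1.809167 = 0.99698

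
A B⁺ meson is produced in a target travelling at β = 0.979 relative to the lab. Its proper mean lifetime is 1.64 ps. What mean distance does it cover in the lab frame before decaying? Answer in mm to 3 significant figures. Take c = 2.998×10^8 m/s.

γ = 1/√(1 − 0.979²) = 4.9053
Dilated lifetime: Δt = γτ₀ = 4.9053 × 1.64 ps = 8.0447 ps
d = vΔt = 0.979c × 8.0447 ps = 2.9350×10^8 m/s × 8.0447×10^-12 s = 2.36 mm

d ≈ 2.36 mm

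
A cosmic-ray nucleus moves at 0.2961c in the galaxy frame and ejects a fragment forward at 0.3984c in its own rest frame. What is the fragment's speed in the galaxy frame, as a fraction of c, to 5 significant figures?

u ≈ 0.62122c

Compose boost 2: (0.3984 + 0.2961)/(1 + 0.3984×0.2961) = 0.69450/1.117966 = 0.62122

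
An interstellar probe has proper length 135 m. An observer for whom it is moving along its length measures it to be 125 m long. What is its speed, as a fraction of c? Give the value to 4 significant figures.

β ≈ 0.3777

γ = L₀/L = 135/125 = 1.08000
β = √(1 − 1/γ²) = 0.3777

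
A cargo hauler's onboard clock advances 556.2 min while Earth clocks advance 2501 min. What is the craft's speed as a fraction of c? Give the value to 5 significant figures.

γ = Δt/τ₀ = 2501/556.2 = 4.496584
β = √(1 − 1/γ²) = √(1 − 1/4.496584²) = 0.97496

β ≈ 0.97496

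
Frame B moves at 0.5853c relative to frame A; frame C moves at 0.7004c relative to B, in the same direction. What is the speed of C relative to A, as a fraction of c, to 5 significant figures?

Compose boost 2: (0.7004 + 0.5853)/(1 + 0.7004×0.5853) = 1.2857/1.409944 = 0.91188

u ≈ 0.91188c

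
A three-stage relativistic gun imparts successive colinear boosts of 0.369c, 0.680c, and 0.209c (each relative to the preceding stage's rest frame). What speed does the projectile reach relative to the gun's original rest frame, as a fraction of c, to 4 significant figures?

Compose boost 2: (0.680 + 0.369)/(1 + 0.680×0.369) = 1.049/1.25092 = 0.838583
Compose boost 3: (0.209 + 0.838583)/(1 + 0.209×0.838583) = 1.04758/1.17526 = 0.8914

u ≈ 0.8914c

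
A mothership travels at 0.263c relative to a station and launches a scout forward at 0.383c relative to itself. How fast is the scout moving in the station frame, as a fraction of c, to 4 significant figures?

u ≈ 0.5869c

Compose boost 2: (0.383 + 0.263)/(1 + 0.383×0.263) = 0.6460/1.10073 = 0.5869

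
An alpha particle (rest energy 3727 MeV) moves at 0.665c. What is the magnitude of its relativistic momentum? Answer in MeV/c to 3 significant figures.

p ≈ 3320 MeV/c

γ = 1/√(1 − 0.665²) = 1.3390
p = γβm₀c = 1.3390 × 0.665 × 3727 MeV/c = 3320 MeV/c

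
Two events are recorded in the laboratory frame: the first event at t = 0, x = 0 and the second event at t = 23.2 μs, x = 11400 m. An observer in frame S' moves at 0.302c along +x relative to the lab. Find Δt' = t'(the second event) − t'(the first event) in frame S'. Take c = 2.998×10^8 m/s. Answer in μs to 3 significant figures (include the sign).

γ = 1/√(1 − 0.302²) = 1.0490
Δt' = γ(Δt − vΔx/c²) = 1.0490 × (23.2 μs − 0.302×11400 m / (2.998×10^8 m/s))
= 1.0490 × (11.716 μs) = 12.3 μs

Δt' ≈ 12.3 μs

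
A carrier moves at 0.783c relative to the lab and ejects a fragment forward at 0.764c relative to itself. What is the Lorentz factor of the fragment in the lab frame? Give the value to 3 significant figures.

u_lab = (0.764 + 0.783)/(1 + 0.764×0.783) = 1.547/1.59821 = 0.967957
γ = 1/√(1 − 0.967957²) = 3.98

γ ≈ 3.98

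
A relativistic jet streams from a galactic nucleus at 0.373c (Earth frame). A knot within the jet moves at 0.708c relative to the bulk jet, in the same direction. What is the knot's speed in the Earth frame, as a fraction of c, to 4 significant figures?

Relativistic velocity addition: u = (u' + v)/(1 + u'v/c²)
= (0.708 + 0.373)/(1 + 0.708×0.373) = 1.081/1.26408 = 0.8552

u ≈ 0.8552c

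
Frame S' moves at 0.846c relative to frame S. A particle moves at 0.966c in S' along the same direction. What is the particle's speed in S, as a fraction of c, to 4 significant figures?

u ≈ 0.9971c

Relativistic velocity addition: u = (u' + v)/(1 + u'v/c²)
= (0.966 + 0.846)/(1 + 0.966×0.846) = 1.812/1.81724 = 0.9971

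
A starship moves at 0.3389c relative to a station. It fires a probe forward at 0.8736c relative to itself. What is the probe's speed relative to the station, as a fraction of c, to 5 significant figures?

Relativistic velocity addition: u = (u' + v)/(1 + u'v/c²)
= (0.8736 + 0.3389)/(1 + 0.8736×0.3389) = 1.2125/1.296063 = 0.93553

u ≈ 0.93553c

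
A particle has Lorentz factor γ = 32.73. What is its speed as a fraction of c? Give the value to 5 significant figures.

β ≈ 0.99953

β = √(1 − 1/γ²) = √(1 − 1/32.73²) = √(0.9990665) = 0.99953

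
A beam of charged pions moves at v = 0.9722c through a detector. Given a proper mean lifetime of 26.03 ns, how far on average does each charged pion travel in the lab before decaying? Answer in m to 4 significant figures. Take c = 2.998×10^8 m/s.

d ≈ 32.40 m

γ = 1/√(1 − 0.9722²) = 4.27073
Dilated lifetime: Δt = γτ₀ = 4.27073 × 26.03 ns = 111.167 ns
d = vΔt = 0.9722c × 111.167 ns = 2.91466×10^8 m/s × 1.11167×10^-7 s = 32.40 m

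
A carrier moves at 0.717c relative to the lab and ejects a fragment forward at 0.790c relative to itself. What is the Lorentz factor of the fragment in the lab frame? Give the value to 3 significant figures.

γ ≈ 3.67

u_lab = (0.790 + 0.717)/(1 + 0.790×0.717) = 1.507/1.56643 = 0.962060
γ = 1/√(1 − 0.962060²) = 3.67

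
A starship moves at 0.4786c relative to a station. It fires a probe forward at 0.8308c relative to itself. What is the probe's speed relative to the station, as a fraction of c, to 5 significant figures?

u ≈ 0.93688c

Relativistic velocity addition: u = (u' + v)/(1 + u'v/c²)
= (0.8308 + 0.4786)/(1 + 0.8308×0.4786) = 1.3094/1.397621 = 0.93688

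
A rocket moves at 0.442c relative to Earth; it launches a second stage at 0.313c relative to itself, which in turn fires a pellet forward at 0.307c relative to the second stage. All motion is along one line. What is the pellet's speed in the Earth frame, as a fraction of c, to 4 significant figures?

u ≈ 0.8061c

Compose boost 2: (0.313 + 0.442)/(1 + 0.313×0.442) = 0.7550/1.13835 = 0.663243
Compose boost 3: (0.307 + 0.663243)/(1 + 0.307×0.663243) = 0.970243/1.20362 = 0.8061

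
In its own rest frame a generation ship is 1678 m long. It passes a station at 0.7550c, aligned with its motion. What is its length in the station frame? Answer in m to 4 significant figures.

γ = 1/√(1 − 0.7550²) = 1.52503
Length contraction: L = L₀/γ = 1678/1.52503 = 1100 m

L ≈ 1100 m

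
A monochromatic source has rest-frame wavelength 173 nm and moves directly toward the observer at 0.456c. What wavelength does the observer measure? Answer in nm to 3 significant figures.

Relativistic Doppler: λ_obs = λ_src √((1−β)/(1+β))
= 173 × √(0.54400/1.4560) = 173 × 0.61125 = 106 nm

λ_obs ≈ 106 nm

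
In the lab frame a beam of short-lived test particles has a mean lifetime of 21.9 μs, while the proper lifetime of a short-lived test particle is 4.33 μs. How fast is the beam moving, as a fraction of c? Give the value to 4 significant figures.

γ = Δt/τ₀ = 21.9/4.33 = 5.05774
β = √(1 − 1/γ²) = √(1 − 1/5.05774²) = 0.9803

β ≈ 0.9803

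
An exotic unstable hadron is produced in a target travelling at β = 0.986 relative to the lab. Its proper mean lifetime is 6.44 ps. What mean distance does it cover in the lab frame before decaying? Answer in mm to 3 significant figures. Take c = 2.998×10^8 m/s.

γ = 1/√(1 − 0.986²) = 5.9972
Dilated lifetime: Δt = γτ₀ = 5.9972 × 6.44 ps = 38.622 ps
d = vΔt = 0.986c × 38.622 ps = 2.9560×10^8 m/s × 3.8622×10^-11 s = 11.4 mm

d ≈ 11.4 mm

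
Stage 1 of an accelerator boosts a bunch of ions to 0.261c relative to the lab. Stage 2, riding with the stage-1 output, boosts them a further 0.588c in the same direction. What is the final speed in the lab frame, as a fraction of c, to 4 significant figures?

u ≈ 0.7360c

Compose boost 2: (0.588 + 0.261)/(1 + 0.588×0.261) = 0.8490/1.15347 = 0.7360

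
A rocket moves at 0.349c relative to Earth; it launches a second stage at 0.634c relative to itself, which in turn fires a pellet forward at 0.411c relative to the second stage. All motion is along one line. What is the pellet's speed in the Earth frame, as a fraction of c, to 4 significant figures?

u ≈ 0.9137c

Compose boost 2: (0.634 + 0.349)/(1 + 0.634×0.349) = 0.9830/1.22127 = 0.804902
Compose boost 3: (0.411 + 0.804902)/(1 + 0.411×0.804902) = 1.21590/1.33081 = 0.9137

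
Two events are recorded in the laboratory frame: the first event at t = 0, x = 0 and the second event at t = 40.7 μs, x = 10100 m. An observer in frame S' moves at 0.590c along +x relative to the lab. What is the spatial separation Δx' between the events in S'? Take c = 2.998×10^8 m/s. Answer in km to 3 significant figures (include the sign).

Δx' ≈ 3.59 km

γ = 1/√(1 − 0.590²) = 1.2385
Δx' = γ(Δx − vΔt) = 1.2385 × (10100 m − 0.590×(2.998×10^8 m/s)×40.7×10^-6 s)
= 1.2385 × (2900.9 m) = 3.59 km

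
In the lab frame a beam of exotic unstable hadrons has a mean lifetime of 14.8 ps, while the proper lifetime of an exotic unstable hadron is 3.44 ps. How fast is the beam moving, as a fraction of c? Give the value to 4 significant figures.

γ = Δt/τ₀ = 14.8/3.44 = 4.30233
β = √(1 − 1/γ²) = √(1 − 1/4.30233²) = 0.9726

β ≈ 0.9726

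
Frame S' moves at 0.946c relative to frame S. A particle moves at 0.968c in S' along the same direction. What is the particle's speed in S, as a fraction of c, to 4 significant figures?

Relativistic velocity addition: u = (u' + v)/(1 + u'v/c²)
= (0.968 + 0.946)/(1 + 0.968×0.946) = 1.914/1.91573 = 0.9991

u ≈ 0.9991c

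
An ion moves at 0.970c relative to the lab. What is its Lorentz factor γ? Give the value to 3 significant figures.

γ = 1/√(1 − β²) = 1/√(1 − 0.970²) = 1/√(0.059100) = 4.11

γ ≈ 4.11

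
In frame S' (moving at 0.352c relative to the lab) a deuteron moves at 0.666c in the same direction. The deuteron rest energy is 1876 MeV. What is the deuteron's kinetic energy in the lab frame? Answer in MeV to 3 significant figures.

u_lab = (0.666 + 0.352)/(1 + 0.666×0.352) = 0.824671
γ = 1/√(1 − 0.824671²) = 1.7680
K = (γ − 1)m₀c² = (1.7680 − 1) × 1876 = 0.76799 × 1876 = 1440 MeV

K ≈ 1440 MeV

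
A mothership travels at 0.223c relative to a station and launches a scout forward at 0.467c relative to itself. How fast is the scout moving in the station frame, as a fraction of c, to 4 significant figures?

u ≈ 0.6249c

Compose boost 2: (0.467 + 0.223)/(1 + 0.467×0.223) = 0.6900/1.10414 = 0.6249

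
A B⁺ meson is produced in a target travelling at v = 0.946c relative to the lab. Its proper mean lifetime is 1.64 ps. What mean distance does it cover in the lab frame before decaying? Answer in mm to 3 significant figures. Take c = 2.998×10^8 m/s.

γ = 1/√(1 − 0.946²) = 3.0848
Dilated lifetime: Δt = γτ₀ = 3.0848 × 1.64 ps = 5.0591 ps
d = vΔt = 0.946c × 5.0591 ps = 2.8361×10^8 m/s × 5.0591×10^-12 s = 1.43 mm

d ≈ 1.43 mm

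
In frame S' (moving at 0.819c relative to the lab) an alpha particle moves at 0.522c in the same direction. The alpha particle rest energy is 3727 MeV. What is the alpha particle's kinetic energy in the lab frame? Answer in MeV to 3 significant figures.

K ≈ 7140 MeV

u_lab = (0.522 + 0.819)/(1 + 0.522×0.819) = 0.939393
γ = 1/√(1 − 0.939393²) = 2.9168
K = (γ − 1)m₀c² = (2.9168 − 1) × 3727 = 1.9168 × 3727 = 7140 MeV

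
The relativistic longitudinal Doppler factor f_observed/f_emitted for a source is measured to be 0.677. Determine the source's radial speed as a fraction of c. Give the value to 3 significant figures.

f_obs/f_src = √((1−β)/(1+β)) = 0.677  ⇒  (1−β)/(1+β) = 0.45833
β = |1 − D²|/(1 + D²) = |1 − 0.45833|/(1 + 0.45833) = 0.371

β ≈ 0.371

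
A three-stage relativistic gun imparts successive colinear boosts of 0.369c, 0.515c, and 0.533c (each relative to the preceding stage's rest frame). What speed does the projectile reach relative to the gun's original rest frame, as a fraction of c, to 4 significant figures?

Compose boost 2: (0.515 + 0.369)/(1 + 0.515×0.369) = 0.8840/1.19003 = 0.742835
Compose boost 3: (0.533 + 0.742835)/(1 + 0.533×0.742835) = 1.27584/1.39593 = 0.9140

u ≈ 0.9140c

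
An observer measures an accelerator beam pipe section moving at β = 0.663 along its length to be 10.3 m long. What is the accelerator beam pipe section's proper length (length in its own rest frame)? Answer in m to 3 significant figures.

L₀ ≈ 13.8 m

γ = 1/√(1 − 0.663²) = 1.3358
L₀ = γL = 1.3358 × 10.3 = 13.8 m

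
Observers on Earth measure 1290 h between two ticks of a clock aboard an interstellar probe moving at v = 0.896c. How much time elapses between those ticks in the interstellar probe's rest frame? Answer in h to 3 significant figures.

γ = 1/√(1 − 0.896²) = 2.2520
Proper time: τ₀ = Δt/γ = 1290/2.2520 = 573 h

τ₀ ≈ 573 h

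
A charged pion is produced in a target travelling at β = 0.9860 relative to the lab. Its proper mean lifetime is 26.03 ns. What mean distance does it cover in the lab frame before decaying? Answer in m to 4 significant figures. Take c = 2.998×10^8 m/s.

d ≈ 46.15 m

γ = 1/√(1 − 0.9860²) = 5.99717
Dilated lifetime: Δt = γτ₀ = 5.99717 × 26.03 ns = 156.106 ns
d = vΔt = 0.9860c × 156.106 ns = 2.95603×10^8 m/s × 1.56106×10^-7 s = 46.15 m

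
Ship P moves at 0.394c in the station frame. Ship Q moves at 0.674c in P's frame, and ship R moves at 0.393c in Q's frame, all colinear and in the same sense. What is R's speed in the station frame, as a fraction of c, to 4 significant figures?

Compose boost 2: (0.674 + 0.394)/(1 + 0.674×0.394) = 1.068/1.26556 = 0.843898
Compose boost 3: (0.393 + 0.843898)/(1 + 0.393×0.843898) = 1.23690/1.33165 = 0.9288

u ≈ 0.9288c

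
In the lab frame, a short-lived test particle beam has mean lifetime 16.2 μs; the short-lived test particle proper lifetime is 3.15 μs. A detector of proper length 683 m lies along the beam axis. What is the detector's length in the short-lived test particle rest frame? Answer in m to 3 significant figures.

L ≈ 133 m

Time dilation ⇒ γ = Δt/τ₀ = 16.2/3.15 = 5.1429
Length contraction: L = L₀/γ = 683/5.1429 = 133 m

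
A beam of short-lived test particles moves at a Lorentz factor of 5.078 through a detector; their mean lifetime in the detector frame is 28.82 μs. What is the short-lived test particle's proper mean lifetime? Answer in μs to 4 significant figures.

γ = 5.078 (given)
Proper time: τ₀ = Δt/γ = 28.82/5.078 = 5.675 μs

τ₀ ≈ 5.675 μs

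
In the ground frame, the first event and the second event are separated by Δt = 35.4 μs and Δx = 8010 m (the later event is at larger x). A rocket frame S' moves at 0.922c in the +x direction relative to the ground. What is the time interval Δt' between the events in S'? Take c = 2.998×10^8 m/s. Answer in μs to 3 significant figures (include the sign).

γ = 1/√(1 − 0.922²) = 2.5827
Δt' = γ(Δt − vΔx/c²) = 2.5827 × (35.4 μs − 0.922×8010 m / (2.998×10^8 m/s))
= 2.5827 × (10.766 μs) = 27.8 μs

Δt' ≈ 27.8 μs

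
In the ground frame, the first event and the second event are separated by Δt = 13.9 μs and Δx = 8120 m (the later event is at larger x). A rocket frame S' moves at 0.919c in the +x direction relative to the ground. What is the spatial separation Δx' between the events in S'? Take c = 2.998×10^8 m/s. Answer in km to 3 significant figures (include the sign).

Δx' ≈ 10.9 km

γ = 1/√(1 − 0.919²) = 2.5364
Δx' = γ(Δx − vΔt) = 2.5364 × (8120 m − 0.919×(2.998×10^8 m/s)×13.9×10^-6 s)
= 2.5364 × (4290.3 m) = 10.9 km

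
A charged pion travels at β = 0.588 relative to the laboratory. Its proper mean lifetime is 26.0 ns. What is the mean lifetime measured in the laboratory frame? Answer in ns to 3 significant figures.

Δt ≈ 32.1 ns

γ = 1/√(1 − 0.588²) = 1.2363
Time dilation: Δt = γτ₀ = 1.2363 × 26.0 ns = 32.1 ns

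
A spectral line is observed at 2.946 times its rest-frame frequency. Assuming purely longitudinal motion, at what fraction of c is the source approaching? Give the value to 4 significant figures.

f_obs/f_src = √((1+β)/(1−β)) = 2.946  ⇒  (1+β)/(1−β) = 8.67892
β = |1 − D²|/(1 + D²) = |1 − 8.67892|/(1 + 8.67892) = 0.7934

β ≈ 0.7934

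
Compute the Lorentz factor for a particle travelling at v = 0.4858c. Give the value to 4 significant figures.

γ = 1/√(1 − β²) = 1/√(1 − 0.4858²) = 1/√(0.763998) = 1.144

γ ≈ 1.144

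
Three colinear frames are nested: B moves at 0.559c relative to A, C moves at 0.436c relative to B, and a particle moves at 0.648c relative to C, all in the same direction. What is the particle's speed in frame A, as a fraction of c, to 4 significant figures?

u ≈ 0.9536c

Compose boost 2: (0.436 + 0.559)/(1 + 0.436×0.559) = 0.9950/1.24372 = 0.800017
Compose boost 3: (0.648 + 0.800017)/(1 + 0.648×0.800017) = 1.44802/1.51841 = 0.9536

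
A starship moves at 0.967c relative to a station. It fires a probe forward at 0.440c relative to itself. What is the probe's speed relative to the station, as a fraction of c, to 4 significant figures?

Relativistic velocity addition: u = (u' + v)/(1 + u'v/c²)
= (0.440 + 0.967)/(1 + 0.440×0.967) = 1.407/1.42548 = 0.9870

u ≈ 0.9870c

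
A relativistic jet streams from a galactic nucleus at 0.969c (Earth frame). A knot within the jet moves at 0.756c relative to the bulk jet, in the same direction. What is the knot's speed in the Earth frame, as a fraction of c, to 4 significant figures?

u ≈ 0.9956c

Relativistic velocity addition: u = (u' + v)/(1 + u'v/c²)
= (0.756 + 0.969)/(1 + 0.756×0.969) = 1.725/1.73256 = 0.9956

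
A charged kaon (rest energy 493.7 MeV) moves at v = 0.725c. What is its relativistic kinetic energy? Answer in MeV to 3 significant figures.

γ = 1/√(1 − 0.725²) = 1.4519
K = (γ − 1)m₀c² = (1.4519 − 1) × 493.7 MeV = 0.45191 × 493.7 MeV = 223 MeV

K ≈ 223 MeV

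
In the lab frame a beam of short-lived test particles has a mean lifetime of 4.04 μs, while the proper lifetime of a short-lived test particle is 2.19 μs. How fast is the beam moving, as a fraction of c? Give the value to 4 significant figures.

γ = Δt/τ₀ = 4.04/2.19 = 1.84475
β = √(1 − 1/γ²) = √(1 − 1/1.84475²) = 0.8403

β ≈ 0.8403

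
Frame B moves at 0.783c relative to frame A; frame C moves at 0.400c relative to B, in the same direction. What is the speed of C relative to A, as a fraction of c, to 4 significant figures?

Compose boost 2: (0.400 + 0.783)/(1 + 0.400×0.783) = 1.183/1.31320 = 0.9009

u ≈ 0.9009c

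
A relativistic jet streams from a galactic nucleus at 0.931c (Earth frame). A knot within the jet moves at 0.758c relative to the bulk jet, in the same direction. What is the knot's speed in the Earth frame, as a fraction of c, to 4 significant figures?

u ≈ 0.9902c

Relativistic velocity addition: u = (u' + v)/(1 + u'v/c²)
= (0.758 + 0.931)/(1 + 0.758×0.931) = 1.689/1.70570 = 0.9902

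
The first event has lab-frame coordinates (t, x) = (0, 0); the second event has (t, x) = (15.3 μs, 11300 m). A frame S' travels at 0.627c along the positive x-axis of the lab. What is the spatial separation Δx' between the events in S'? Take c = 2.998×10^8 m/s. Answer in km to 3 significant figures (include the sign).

γ = 1/√(1 − 0.627²) = 1.2837
Δx' = γ(Δx − vΔt) = 1.2837 × (11300 m − 0.627×(2.998×10^8 m/s)×15.3×10^-6 s)
= 1.2837 × (8424.0 m) = 10.8 km

Δx' ≈ 10.8 km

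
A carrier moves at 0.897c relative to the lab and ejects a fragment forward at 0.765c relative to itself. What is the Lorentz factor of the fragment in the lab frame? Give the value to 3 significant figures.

u_lab = (0.765 + 0.897)/(1 + 0.765×0.897) = 1.662/1.68621 = 0.985645
γ = 1/√(1 − 0.985645²) = 5.92

γ ≈ 5.92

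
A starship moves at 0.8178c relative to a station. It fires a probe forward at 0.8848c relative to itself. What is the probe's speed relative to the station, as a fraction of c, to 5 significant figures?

u ≈ 0.98782c

Relativistic velocity addition: u = (u' + v)/(1 + u'v/c²)
= (0.8848 + 0.8178)/(1 + 0.8848×0.8178) = 1.7026/1.723589 = 0.98782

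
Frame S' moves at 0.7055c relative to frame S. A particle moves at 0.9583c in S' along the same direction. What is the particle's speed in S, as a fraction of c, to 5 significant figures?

Relativistic velocity addition: u = (u' + v)/(1 + u'v/c²)
= (0.9583 + 0.7055)/(1 + 0.9583×0.7055) = 1.6638/1.676081 = 0.99267

u ≈ 0.99267c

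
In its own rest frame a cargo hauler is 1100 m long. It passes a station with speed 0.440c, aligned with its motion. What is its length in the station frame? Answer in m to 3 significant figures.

γ = 1/√(1 − 0.440²) = 1.1136
Length contraction: L = L₀/γ = 1100/1.1136 = 988 m

L ≈ 988 m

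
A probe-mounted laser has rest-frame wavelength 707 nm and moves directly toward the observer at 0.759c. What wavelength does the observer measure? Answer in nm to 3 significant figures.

Relativistic Doppler: λ_obs = λ_src √((1−β)/(1+β))
= 707 × √(0.24100/1.7590) = 707 × 0.37015 = 262 nm

λ_obs ≈ 262 nm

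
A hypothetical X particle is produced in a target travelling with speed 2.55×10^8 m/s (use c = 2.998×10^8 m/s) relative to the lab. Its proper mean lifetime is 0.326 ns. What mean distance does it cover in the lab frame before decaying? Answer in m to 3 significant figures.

d ≈ 0.158 m

β = v/c = 2.55×10^8 / 2.998×10^8 = 0.85057
γ = 1/√(1 − 0.85057²) = 1.9016
Dilated lifetime: Δt = γτ₀ = 1.9016 × 0.326 ns = 0.61993 ns
d = vΔt = 0.85057c × 0.61993 ns = 2.5500×10^8 m/s × 6.1993×10^-10 s = 0.158 m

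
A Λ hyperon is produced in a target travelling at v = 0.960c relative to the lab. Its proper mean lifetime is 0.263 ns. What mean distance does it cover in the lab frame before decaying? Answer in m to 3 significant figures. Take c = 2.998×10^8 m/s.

γ = 1/√(1 − 0.960²) = 3.5714
Dilated lifetime: Δt = γτ₀ = 3.5714 × 0.263 ns = 0.93929 ns
d = vΔt = 0.960c × 0.93929 ns = 2.8781×10^8 m/s × 9.3929×10^-10 s = 0.270 m

d ≈ 0.270 m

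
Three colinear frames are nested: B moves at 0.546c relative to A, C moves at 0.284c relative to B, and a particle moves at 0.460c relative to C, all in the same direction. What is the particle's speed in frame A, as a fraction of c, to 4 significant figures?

u ≈ 0.8858c

Compose boost 2: (0.284 + 0.546)/(1 + 0.284×0.546) = 0.8300/1.15506 = 0.718575
Compose boost 3: (0.460 + 0.718575)/(1 + 0.460×0.718575) = 1.17857/1.33054 = 0.8858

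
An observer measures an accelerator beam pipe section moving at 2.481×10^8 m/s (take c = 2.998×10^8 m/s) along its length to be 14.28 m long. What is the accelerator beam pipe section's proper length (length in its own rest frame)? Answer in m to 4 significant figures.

L₀ ≈ 25.44 m

β = v/c = 2.481×10^8 / 2.998×10^8 = 0.827552
γ = 1/√(1 − 0.827552²) = 1.78129
L₀ = γL = 1.78129 × 14.28 = 25.44 m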